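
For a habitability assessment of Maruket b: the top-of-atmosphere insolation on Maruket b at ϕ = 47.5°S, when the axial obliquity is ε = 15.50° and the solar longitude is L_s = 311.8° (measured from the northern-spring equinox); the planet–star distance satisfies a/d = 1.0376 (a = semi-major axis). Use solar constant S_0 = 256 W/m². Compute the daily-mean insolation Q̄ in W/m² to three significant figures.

Solar declination: sin δ = sin ε · sin L_s = sin 15.50° × sin 311.8° = -0.19922, so δ = -11.491°.
cos h₀ = −tan(-47.5°) tan(-11.491°) = -0.2219, h₀ = 1.7945 rad.
Bracket: h₀ sin ϕ sin δ + cos ϕ cos δ sin h₀ = 1.7945×-0.73728×-0.19922 + 0.67559×0.97995×0.97508 = 0.263578 + 0.645546 = 0.909124.
Inverse-square distance factor (a/d)² = 1.0376² = 1.076614.
Q̄ = (S_0/π) × 1.076614 × [bracket] = (256/π) × 1.076614 × 0.909124 = 79.76 W/m².

Q̄ ≈ 79.8 W/m²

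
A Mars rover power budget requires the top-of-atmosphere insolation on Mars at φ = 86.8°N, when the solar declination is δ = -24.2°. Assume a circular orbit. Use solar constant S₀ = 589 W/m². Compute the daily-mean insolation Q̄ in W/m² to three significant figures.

cos H₀ = −tan(+86.8°) tan(-24.200°) = 8.0384 ≥ 1 ⇒ polar night, H₀ = 0 and Q̄ = 0.

Q̄ ≈ 0.00 W/m²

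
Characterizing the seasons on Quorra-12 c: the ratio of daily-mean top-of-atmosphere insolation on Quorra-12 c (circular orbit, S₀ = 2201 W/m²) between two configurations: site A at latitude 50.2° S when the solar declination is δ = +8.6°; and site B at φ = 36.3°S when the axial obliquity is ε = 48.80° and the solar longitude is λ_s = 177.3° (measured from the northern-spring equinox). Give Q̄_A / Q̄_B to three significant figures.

— Configuration A (φ=-50.2°):
cos H₀ = −tan(-50.2°) tan(+8.600°) = 0.1815, H₀ = 1.3883 rad.
Bracket: H₀ sin φ sin δ + cos φ cos δ sin H₀ = 1.3883×-0.76828×0.14954 + 0.64011×0.98876×0.98339 = -0.159500 + 0.622402 = 0.462902.
Q̄ = (S₀/π) × [bracket] = (2201/π) × 0.462902 = 324.31 W/m².
— Configuration B (φ=-36.3°):
Solar declination: sin δ = sin ε · sin λ_s = sin 48.80° × sin 177.3° = 0.03544, so δ = +2.031°.
cos H₀ = −tan(-36.3°) tan(+2.031°) = 0.0261, H₀ = 1.5447 rad.
Bracket: H₀ sin φ sin δ + cos φ cos δ sin H₀ = 1.5447×-0.59201×0.03544 + 0.80593×0.99937×0.99966 = -0.032409 + 0.805148 = 0.772739.
Q̄ = (S₀/π) × [bracket] = (2201/π) × 0.772739 = 541.38 W/m².
Ratio Q̄_A / Q̄_B = 324.31 / 541.38 = 0.5990.

Q̄_A / Q̄_B ≈ 0.599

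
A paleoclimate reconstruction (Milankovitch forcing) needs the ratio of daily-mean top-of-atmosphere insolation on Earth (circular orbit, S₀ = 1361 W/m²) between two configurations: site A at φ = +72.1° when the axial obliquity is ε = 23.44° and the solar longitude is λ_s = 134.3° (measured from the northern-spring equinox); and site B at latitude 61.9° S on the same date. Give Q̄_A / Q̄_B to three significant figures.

Q̄_A / Q̄_B ≈ 6.65

— Configuration A (φ=+72.1°):
Solar declination: sin δ = sin ε · sin λ_s = sin 23.44° × sin 134.3° = 0.28469, so δ = +16.541°.
cos H₀ = −tan(+72.1°) tan(+16.541°) = -0.9195, H₀ = 2.7376 rad.
Bracket: H₀ sin φ sin δ + cos φ cos δ sin H₀ = 2.7376×0.95159×0.28469 + 0.30736×0.95862×0.39314 = 0.741638 + 0.115835 = 0.857473.
Q̄ = (S₀/π) × [bracket] = (1361/π) × 0.857473 = 371.47 W/m².
— Configuration B (φ=-61.9°):
cos H₀ = −tan(-61.9°) tan(+16.541°) = 0.5562, H₀ = 0.9810 rad.
Bracket: H₀ sin φ sin δ + cos φ cos δ sin H₀ = 0.9810×-0.88213×0.28469 + 0.47101×0.95862×0.83105 = -0.246362 + 0.375235 = 0.128873.
Q̄ = (S₀/π) × [bracket] = (1361/π) × 0.128873 = 55.830 W/m².
Ratio Q̄_A / Q̄_B = 371.47 / 55.830 = 6.654.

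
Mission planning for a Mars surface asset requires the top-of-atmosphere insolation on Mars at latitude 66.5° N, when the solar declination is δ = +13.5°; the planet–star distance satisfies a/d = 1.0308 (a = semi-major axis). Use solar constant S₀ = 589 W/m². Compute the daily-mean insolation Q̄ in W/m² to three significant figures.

Q̄ ≈ 156 W/m²

cos H₀ = −tan(+66.5°) tan(+13.500°) = -0.5521, H₀ = 2.1557 rad.
Bracket: H₀ sin φ sin δ + cos φ cos δ sin H₀ = 2.1557×0.91706×0.23345 + 0.39875×0.97237×0.83375 = 0.461509 + 0.323272 = 0.784781.
Inverse-square distance factor (a/d)² = 1.0308² = 1.062549.
Q̄ = (S₀/π) × 1.062549 × [bracket] = (589/π) × 1.062549 × 0.784781 = 156.3 W/m².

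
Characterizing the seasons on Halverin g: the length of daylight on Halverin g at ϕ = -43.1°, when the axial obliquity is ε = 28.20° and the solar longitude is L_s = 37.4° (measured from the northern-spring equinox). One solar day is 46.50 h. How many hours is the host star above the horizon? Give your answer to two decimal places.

19.04 h

Solar declination: sin δ = sin ε · sin L_s = sin 28.20° × sin 37.4° = 0.28702, so δ = +16.679°.
cos h₀ = −tan ϕ · tan δ = −tan(-43.1°) × tan(+16.679°) = 0.2804, so h₀ = 1.2866 rad = 73.72°.
Daylight = 2h₀/(2π) × 46.50 h = (1.2866/π) × 46.50 = 19.04 h.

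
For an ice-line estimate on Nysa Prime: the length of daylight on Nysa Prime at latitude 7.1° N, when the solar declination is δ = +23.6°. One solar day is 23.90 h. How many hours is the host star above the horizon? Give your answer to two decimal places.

12.36 h

cos H₀ = −tan φ · tan δ = −tan(+7.1°) × tan(+23.600°) = -0.0544, so H₀ = 1.6252 rad = 93.12°.
Daylight = 2H₀/(2π) × 23.90 h = (1.6252/π) × 23.90 = 12.36 h.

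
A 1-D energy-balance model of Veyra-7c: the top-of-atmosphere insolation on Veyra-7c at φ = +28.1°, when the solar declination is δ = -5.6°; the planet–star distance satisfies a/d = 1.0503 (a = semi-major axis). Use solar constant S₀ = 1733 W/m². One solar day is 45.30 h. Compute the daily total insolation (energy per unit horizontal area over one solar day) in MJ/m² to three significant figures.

cos H₀ = −tan(+28.1°) tan(-5.600°) = 0.0524, H₀ = 1.5184 rad.
Bracket: H₀ sin φ sin δ + cos φ cos δ sin H₀ = 1.5184×0.47101×-0.09758 + 0.88213×0.99523×0.99863 = -0.069787 + 0.876719 = 0.806932.
Inverse-square distance factor (a/d)² = 1.0503² = 1.103130.
Q̄ = (S₀/π) × 1.103130 × [bracket] = (1733/π) × 1.103130 × 0.806932 = 491.03 W/m².
Daily total = Q̄ × 45.30 h × 3600 s/h = 491.03 × 45.30 × 3600 / 10⁶ = 80.08 MJ/m².

80.1 MJ/m²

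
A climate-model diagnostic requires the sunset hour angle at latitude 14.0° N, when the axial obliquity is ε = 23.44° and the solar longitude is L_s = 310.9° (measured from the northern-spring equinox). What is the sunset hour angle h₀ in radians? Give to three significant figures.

Solar declination: sin δ = sin ε · sin L_s = sin 23.44° × sin 310.9° = -0.30067, so δ = -17.498°.
cos h₀ = −tan ϕ · tan δ = −tan(+14.0°) × tan(-17.498°) = 0.0786, so h₀ = 1.4921 rad = 85.49°.

h₀ = 1.49 rad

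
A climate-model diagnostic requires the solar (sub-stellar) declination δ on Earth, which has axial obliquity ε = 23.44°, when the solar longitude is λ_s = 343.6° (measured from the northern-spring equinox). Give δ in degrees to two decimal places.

sin δ = sin ε · sin λ_s = sin 23.44° × sin 343.6° = -0.112312.
δ = arcsin(-0.112312) = -6.45°.

δ = -6.45°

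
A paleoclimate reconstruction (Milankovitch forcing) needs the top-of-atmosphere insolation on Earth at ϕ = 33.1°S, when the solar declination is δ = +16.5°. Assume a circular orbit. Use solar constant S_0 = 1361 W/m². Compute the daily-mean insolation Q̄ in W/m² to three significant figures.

Q̄ ≈ 249 W/m²

cos h₀ = −tan(-33.1°) tan(+16.500°) = 0.1931, h₀ = 1.3765 rad.
Bracket: h₀ sin ϕ sin δ + cos ϕ cos δ sin h₀ = 1.3765×-0.54610×0.28402 + 0.83772×0.95882×0.98118 = -0.213500 + 0.788106 = 0.574606.
Q̄ = (S_0/π) × [bracket] = (1361/π) × 0.574606 = 248.9 W/m².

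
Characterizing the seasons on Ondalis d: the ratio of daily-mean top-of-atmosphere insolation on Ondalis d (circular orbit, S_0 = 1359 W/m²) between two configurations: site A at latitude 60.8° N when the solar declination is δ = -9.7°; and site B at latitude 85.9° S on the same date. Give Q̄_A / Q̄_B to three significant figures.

Q̄_A / Q̄_B ≈ 0.516

— Configuration A (ϕ=+60.8°):
cos h₀ = −tan(+60.8°) tan(-9.700°) = 0.3058, h₀ = 1.2600 rad.
Bracket: h₀ sin ϕ sin δ + cos ϕ cos δ sin h₀ = 1.2600×0.87292×-0.16849 + 0.48786×0.98570×0.95208 = -0.185319 + 0.457840 = 0.272521.
Q̄ = (S_0/π) × [bracket] = (1359/π) × 0.272521 = 117.89 W/m².
— Configuration B (ϕ=-85.9°):
cos h₀ = −tan(-85.9°) tan(-9.700°) = -2.3846 ≤ −1 ⇒ polar day, h₀ = π.
Bracket: h₀ sin ϕ sin δ + cos ϕ cos δ sin h₀ = 3.1416×-0.99744×-0.16849 + 0.07150×0.98570×0.00000 = 0.527973 + 0.000000 = 0.527973.
Q̄ = (S_0/π) × [bracket] = (1359/π) × 0.527973 = 228.39 W/m².
Ratio Q̄_A / Q̄_B = 117.89 / 228.39 = 0.5162.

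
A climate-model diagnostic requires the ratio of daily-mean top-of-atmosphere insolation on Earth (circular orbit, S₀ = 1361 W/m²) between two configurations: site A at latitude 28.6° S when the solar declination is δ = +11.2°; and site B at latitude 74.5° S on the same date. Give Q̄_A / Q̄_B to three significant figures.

Q̄_A / Q̄_B ≈ 18.8

— Configuration A (φ=-28.6°):
cos H₀ = −tan(-28.6°) tan(+11.200°) = 0.1080, H₀ = 1.4626 rad.
Bracket: H₀ sin φ sin δ + cos φ cos δ sin H₀ = 1.4626×-0.47869×0.19423 + 0.87798×0.98096×0.99416 = -0.135987 + 0.856233 = 0.720246.
Q̄ = (S₀/π) × [bracket] = (1361/π) × 0.720246 = 312.02 W/m².
— Configuration B (φ=-74.5°):
cos H₀ = −tan(-74.5°) tan(+11.200°) = 0.7140, H₀ = 0.7756 rad.
Bracket: H₀ sin φ sin δ + cos φ cos δ sin H₀ = 0.7756×-0.96363×0.19423 + 0.26724×0.98096×0.70016 = -0.145166 + 0.183548 = 0.038382.
Q̄ = (S₀/π) × [bracket] = (1361/π) × 0.038382 = 16.628 W/m².
Ratio Q̄_A / Q̄_B = 312.02 / 16.628 = 18.76.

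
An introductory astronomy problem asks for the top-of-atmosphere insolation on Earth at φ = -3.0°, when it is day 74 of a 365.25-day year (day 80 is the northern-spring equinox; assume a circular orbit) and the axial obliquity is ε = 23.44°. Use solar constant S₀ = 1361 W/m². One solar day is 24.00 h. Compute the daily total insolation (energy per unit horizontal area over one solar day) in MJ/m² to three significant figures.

37.5 MJ/m²

Solar longitude: λ_s = 360° × (74 − 80)/365.25 = -5.914°, i.e. -5.914° + 360° = 354.086°.
sin δ = sin 23.44° × sin 354.086° = -0.04098, so δ = -2.349°.
cos H₀ = −tan(-3.0°) tan(-2.349°) = -0.0021, H₀ = 1.5729 rad.
Bracket: H₀ sin φ sin δ + cos φ cos δ sin H₀ = 1.5729×-0.05234×-0.04098 + 0.99863×0.99916×1.00000 = 0.003374 + 0.997791 = 1.001165.
Q̄ = (S₀/π) × [bracket] = (1361/π) × 1.001165 = 433.72 W/m².
Daily total = Q̄ × 24.00 h × 3600 s/h = 433.72 × 24.00 × 3600 / 10⁶ = 37.47 MJ/m².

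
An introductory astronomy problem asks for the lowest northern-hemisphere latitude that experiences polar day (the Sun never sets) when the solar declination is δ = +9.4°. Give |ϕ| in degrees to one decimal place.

Polar day requires cos h₀ = −tan ϕ tan δ ≤ −1, i.e. tan ϕ tan δ ≥ 1.
The boundary is |tan ϕ| · |tan δ| = 1, so |ϕ| = 90° − |δ| = 90° − 9.4° = 80.6° in the northern hemisphere.

|ϕ| = 80.6°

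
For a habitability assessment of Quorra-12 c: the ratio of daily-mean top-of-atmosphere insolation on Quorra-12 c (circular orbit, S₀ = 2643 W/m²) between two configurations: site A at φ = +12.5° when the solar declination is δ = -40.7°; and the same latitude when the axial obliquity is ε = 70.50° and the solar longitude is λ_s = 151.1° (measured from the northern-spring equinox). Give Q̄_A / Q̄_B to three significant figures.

Q̄_A / Q̄_B ≈ 0.517

— Configuration A (φ=+12.5°):
cos H₀ = −tan(+12.5°) tan(-40.700°) = 0.1907, H₀ = 1.3789 rad.
Bracket: H₀ sin φ sin δ + cos φ cos δ sin H₀ = 1.3789×0.21644×-0.65210 + 0.97630×0.75813×0.98165 = -0.194619 + 0.726580 = 0.531961.
Q̄ = (S₀/π) × [bracket] = (2643/π) × 0.531961 = 447.54 W/m².
— Configuration B (φ=+12.5°):
Solar declination: sin δ = sin ε · sin λ_s = sin 70.50° × sin 151.1° = 0.45556, so δ = +27.101°.
cos H₀ = −tan(+12.5°) tan(+27.101°) = -0.1135, H₀ = 1.6845 rad.
Bracket: H₀ sin φ sin δ + cos φ cos δ sin H₀ = 1.6845×0.21644×0.45556 + 0.97630×0.89020×0.99354 = 0.166094 + 0.863488 = 1.029582.
Q̄ = (S₀/π) × [bracket] = (2643/π) × 1.029582 = 866.18 W/m².
Ratio Q̄_A / Q̄_B = 447.54 / 866.18 = 0.5167.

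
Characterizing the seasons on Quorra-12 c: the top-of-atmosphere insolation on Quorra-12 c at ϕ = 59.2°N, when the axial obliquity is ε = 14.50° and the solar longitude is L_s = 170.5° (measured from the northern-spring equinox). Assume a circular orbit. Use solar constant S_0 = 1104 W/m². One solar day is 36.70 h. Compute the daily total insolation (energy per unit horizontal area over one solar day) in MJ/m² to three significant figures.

Solar declination: sin δ = sin ε · sin L_s = sin 14.50° × sin 170.5° = 0.04132, so δ = +2.368°.
cos h₀ = −tan(+59.2°) tan(+2.368°) = -0.0694, h₀ = 1.6402 rad.
Bracket: h₀ sin ϕ sin δ + cos ϕ cos δ sin h₀ = 1.6402×0.85896×0.04132 + 0.51204×0.99915×0.99759 = 0.058214 + 0.510372 = 0.568586.
Q̄ = (S_0/π) × [bracket] = (1104/π) × 0.568586 = 199.81 W/m².
Daily total = Q̄ × 36.70 h × 3600 s/h = 199.81 × 36.70 × 3600 / 10⁶ = 26.40 MJ/m².

26.4 MJ/m²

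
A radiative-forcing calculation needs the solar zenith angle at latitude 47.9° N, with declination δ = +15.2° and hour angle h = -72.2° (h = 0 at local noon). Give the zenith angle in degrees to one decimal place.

cos θ_z = sin φ sin δ + cos φ cos δ cos h = 0.194538 + 0.197777 = 0.392315.
θ_z = arccos(0.392315) = 66.9°.

θ_z = 66.9°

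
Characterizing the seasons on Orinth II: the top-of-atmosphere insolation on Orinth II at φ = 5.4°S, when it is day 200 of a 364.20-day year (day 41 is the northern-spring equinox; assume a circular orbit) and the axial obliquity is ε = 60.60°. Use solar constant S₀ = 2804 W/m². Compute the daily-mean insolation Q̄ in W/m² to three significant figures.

Solar longitude: λ_s = 360° × (200 − 41)/364.20 = 157.166°.
sin δ = sin 60.60° × sin 157.166° = 0.33808, so δ = +19.760°.
cos H₀ = −tan(-5.4°) tan(+19.760°) = 0.0340, H₀ = 1.5368 rad.
Bracket: H₀ sin φ sin δ + cos φ cos δ sin H₀ = 1.5368×-0.09411×0.33808 + 0.99556×0.94112×0.99942 = -0.048896 + 0.936398 = 0.887502.
Q̄ = (S₀/π) × [bracket] = (2804/π) × 0.887502 = 792.1 W/m².

Q̄ ≈ 792 W/m²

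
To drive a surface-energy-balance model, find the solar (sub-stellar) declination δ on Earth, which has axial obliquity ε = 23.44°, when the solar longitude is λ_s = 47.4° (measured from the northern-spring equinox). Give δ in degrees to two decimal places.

δ = +17.03°

sin δ = sin ε · sin λ_s = sin 23.44° × sin 47.4° = 0.292811.
δ = arcsin(0.292811) = +17.03°.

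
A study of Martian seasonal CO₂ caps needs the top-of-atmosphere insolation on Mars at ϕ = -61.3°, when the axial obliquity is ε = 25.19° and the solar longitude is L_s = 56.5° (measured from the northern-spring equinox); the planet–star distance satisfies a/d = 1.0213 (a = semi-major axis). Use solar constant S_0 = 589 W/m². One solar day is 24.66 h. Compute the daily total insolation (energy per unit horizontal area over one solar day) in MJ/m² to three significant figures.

Solar declination: sin δ = sin ε · sin L_s = sin 25.19° × sin 56.5° = 0.35492, so δ = +20.789°.
cos h₀ = −tan(-61.3°) tan(+20.789°) = 0.6934, h₀ = 0.8046 rad.
Bracket: h₀ sin ϕ sin δ + cos ϕ cos δ sin h₀ = 0.8046×-0.87715×0.35492 + 0.48022×0.93490×0.72054 = -0.250487 + 0.323492 = 0.073005.
Inverse-square distance factor (a/d)² = 1.0213² = 1.043054.
Q̄ = (S_0/π) × 1.043054 × [bracket] = (589/π) × 1.043054 × 0.073005 = 14.277 W/m².
Daily total = Q̄ × 24.66 h × 3600 s/h = 14.277 × 24.66 × 3600 / 10⁶ = 1.267 MJ/m².

1.27 MJ/m²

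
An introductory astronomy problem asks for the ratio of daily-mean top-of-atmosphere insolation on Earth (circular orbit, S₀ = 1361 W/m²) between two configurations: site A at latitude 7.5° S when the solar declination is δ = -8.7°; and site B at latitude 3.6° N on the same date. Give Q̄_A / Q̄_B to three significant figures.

— Configuration A (φ=-7.5°):
cos H₀ = −tan(-7.5°) tan(-8.700°) = -0.0201, H₀ = 1.5909 rad.
Bracket: H₀ sin φ sin δ + cos φ cos δ sin H₀ = 1.5909×-0.13053×-0.15126 + 0.99144×0.98849×0.99980 = 0.031411 + 0.979833 = 1.011244.
Q̄ = (S₀/π) × [bracket] = (1361/π) × 1.011244 = 438.09 W/m².
— Configuration B (φ=+3.6°):
cos H₀ = −tan(+3.6°) tan(-8.700°) = 0.0096, H₀ = 1.5612 rad.
Bracket: H₀ sin φ sin δ + cos φ cos δ sin H₀ = 1.5612×0.06279×-0.15126 + 0.99803×0.98849×0.99995 = -0.014828 + 0.986493 = 0.971665.
Q̄ = (S₀/π) × [bracket] = (1361/π) × 0.971665 = 420.94 W/m².
Ratio Q̄_A / Q̄_B = 438.09 / 420.94 = 1.041.

Q̄_A / Q̄_B ≈ 1.04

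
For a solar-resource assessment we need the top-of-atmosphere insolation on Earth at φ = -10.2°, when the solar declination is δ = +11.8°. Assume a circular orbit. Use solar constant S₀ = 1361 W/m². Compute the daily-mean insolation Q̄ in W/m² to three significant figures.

Q̄ ≈ 393 W/m²

cos H₀ = −tan(-10.2°) tan(+11.800°) = 0.0376, H₀ = 1.5332 rad.
Bracket: H₀ sin φ sin δ + cos φ cos δ sin H₀ = 1.5332×-0.17708×0.20450 + 0.98420×0.97887×0.99929 = -0.055522 + 0.962720 = 0.907198.
Q̄ = (S₀/π) × [bracket] = (1361/π) × 0.907198 = 393.0 W/m².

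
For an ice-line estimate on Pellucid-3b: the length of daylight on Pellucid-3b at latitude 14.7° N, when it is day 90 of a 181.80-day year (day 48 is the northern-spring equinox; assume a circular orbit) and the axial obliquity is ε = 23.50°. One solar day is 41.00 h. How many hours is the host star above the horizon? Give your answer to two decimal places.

21.98 h

Solar longitude: L_s = 360° × (90 − 48)/181.80 = 83.168°.
sin δ = sin 23.50° × sin 83.168° = 0.39592, so δ = +23.323°.
cos h₀ = −tan ϕ · tan δ = −tan(+14.7°) × tan(+23.323°) = -0.1131, so h₀ = 1.6841 rad = 96.49°.
Daylight = 2h₀/(2π) × 41.00 h = (1.6841/π) × 41.00 = 21.98 h.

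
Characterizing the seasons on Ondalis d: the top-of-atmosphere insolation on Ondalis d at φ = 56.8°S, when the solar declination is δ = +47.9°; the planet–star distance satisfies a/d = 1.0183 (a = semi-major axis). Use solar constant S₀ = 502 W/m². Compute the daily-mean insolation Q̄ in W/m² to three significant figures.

cos H₀ = −tan(-56.8°) tan(+47.900°) = 1.6912 ≥ 1 ⇒ polar night, H₀ = 0 and Q̄ = 0.
Inverse-square distance factor (a/d)² = 1.0183² = 1.036935.

Q̄ ≈ 0.00 W/m²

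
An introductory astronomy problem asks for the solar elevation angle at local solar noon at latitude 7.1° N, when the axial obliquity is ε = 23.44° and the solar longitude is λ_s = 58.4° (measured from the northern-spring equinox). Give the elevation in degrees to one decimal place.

77.3°

Solar declination: sin δ = sin ε · sin λ_s = sin 23.44° × sin 58.4° = 0.33881, so δ = +19.804°.
At local noon the hour angle is zero, so the zenith angle equals |φ − δ| = |+7.1° − (+19.804°)| = 12.704°.
Elevation = 90° − 12.704° = 77.3°.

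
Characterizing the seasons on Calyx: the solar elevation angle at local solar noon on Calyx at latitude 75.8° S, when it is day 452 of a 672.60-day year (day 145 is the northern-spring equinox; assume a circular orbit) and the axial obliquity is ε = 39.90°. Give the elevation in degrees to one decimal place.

Solar longitude: L_s = 360° × (452 − 145)/672.60 = 164.318°.
sin δ = sin 39.90° × sin 164.318° = 0.17339, so δ = +9.985°.
At local noon the hour angle is zero, so the zenith angle equals |ϕ − δ| = |-75.8° − (+9.985°)| = 85.785°.
Elevation = 90° − 85.785° = 4.2°.

4.2°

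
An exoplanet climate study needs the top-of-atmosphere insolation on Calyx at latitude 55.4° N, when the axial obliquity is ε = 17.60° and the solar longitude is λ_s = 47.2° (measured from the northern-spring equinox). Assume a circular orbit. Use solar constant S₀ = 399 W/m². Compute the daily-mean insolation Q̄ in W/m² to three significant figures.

Q̄ ≈ 111 W/m²

Solar declination: sin δ = sin ε · sin λ_s = sin 17.60° × sin 47.2° = 0.22186, so δ = +12.818°.
cos H₀ = −tan(+55.4°) tan(+12.818°) = -0.3298, H₀ = 1.9069 rad.
Bracket: H₀ sin φ sin δ + cos φ cos δ sin H₀ = 1.9069×0.82314×0.22186 + 0.56784×0.97508×0.94404 = 0.348242 + 0.522705 = 0.870947.
Q̄ = (S₀/π) × [bracket] = (399/π) × 0.870947 = 110.6 W/m².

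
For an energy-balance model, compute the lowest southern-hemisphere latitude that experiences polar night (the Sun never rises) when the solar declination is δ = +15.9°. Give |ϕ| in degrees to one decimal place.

Polar night requires cos h₀ = −tan ϕ tan δ ≥ 1, i.e. tan ϕ tan δ ≤ −1.
The boundary is |tan ϕ| · |tan δ| = 1, so |ϕ| = 90° − |δ| = 90° − 15.9° = 74.1° in the southern hemisphere.

|ϕ| = 74.1°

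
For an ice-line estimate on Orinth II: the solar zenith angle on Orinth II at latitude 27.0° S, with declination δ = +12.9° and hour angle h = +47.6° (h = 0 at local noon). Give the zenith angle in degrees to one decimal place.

cos θ_z = sin φ sin δ + cos φ cos δ cos h = -0.101353 + 0.585644 = 0.484291.
θ_z = arccos(0.484291) = 61.0°.

θ_z = 61.0°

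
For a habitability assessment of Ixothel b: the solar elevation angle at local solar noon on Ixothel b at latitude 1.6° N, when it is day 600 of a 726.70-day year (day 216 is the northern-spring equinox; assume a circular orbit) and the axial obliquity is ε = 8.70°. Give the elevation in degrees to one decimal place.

86.9°

Solar longitude: L_s = 360° × (600 − 216)/726.70 = 190.230°.
sin δ = sin 8.70° × sin 190.230° = -0.02686, so δ = -1.539°.
At local noon the hour angle is zero, so the zenith angle equals |ϕ − δ| = |+1.6° − (-1.539°)| = 3.139°.
Elevation = 90° − 3.139° = 86.9°.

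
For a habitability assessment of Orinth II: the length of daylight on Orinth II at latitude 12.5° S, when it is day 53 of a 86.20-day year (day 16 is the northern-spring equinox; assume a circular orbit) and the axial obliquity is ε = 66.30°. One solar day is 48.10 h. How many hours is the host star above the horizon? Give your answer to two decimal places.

22.59 h

Solar longitude: λ_s = 360° × (53 − 16)/86.20 = 154.524°.
sin δ = sin 66.30° × sin 154.524° = 0.39385, so δ = +23.194°.
cos H₀ = −tan φ · tan δ = −tan(-12.5°) × tan(+23.194°) = 0.0950, so H₀ = 1.4757 rad = 84.55°.
Daylight = 2H₀/(2π) × 48.10 h = (1.4757/π) × 48.10 = 22.59 h.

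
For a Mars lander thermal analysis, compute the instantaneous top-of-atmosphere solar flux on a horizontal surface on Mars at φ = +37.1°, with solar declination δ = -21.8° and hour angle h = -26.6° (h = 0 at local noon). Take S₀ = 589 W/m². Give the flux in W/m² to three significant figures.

cos θ_z = sin φ sin δ + cos φ cos δ cos h = -0.224012 + 0.662162 = 0.438150.
Flux = S₀ · cos θ_z = 589 × 0.438150 = 258.1 W/m².

258 W/m²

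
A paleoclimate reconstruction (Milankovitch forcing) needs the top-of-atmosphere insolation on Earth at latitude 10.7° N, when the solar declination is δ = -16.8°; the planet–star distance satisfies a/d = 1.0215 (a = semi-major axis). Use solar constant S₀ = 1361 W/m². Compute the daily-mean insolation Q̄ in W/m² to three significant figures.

Q̄ ≈ 388 W/m²

cos H₀ = −tan(+10.7°) tan(-16.800°) = 0.0570, H₀ = 1.5137 rad.
Bracket: H₀ sin φ sin δ + cos φ cos δ sin H₀ = 1.5137×0.18567×-0.28903 + 0.98261×0.95732×0.99837 = -0.081231 + 0.939139 = 0.857908.
Inverse-square distance factor (a/d)² = 1.0215² = 1.043462.
Q̄ = (S₀/π) × 1.043462 × [bracket] = (1361/π) × 1.043462 × 0.857908 = 387.8 W/m².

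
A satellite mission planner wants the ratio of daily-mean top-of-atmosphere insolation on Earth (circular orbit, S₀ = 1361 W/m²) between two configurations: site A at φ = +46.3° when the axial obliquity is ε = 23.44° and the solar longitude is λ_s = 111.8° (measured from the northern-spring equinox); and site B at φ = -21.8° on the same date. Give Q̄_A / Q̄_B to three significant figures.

— Configuration A (φ=+46.3°):
Solar declination: sin δ = sin ε · sin λ_s = sin 23.44° × sin 111.8° = 0.36934, so δ = +21.675°.
cos H₀ = −tan(+46.3°) tan(+21.675°) = -0.4159, H₀ = 1.9997 rad.
Bracket: H₀ sin φ sin δ + cos φ cos δ sin H₀ = 1.9997×0.72297×0.36934 + 0.69088×0.92929×0.90941 = 0.533963 + 0.583867 = 1.117830.
Q̄ = (S₀/π) × [bracket] = (1361/π) × 1.117830 = 484.27 W/m².
— Configuration B (φ=-21.8°):
cos H₀ = −tan(-21.8°) tan(+21.675°) = 0.1590, H₀ = 1.4112 rad.
Bracket: H₀ sin φ sin δ + cos φ cos δ sin H₀ = 1.4112×-0.37137×0.36934 + 0.92849×0.92929×0.98728 = -0.193563 + 0.851861 = 0.658298.
Q̄ = (S₀/π) × [bracket] = (1361/π) × 0.658298 = 285.19 W/m².
Ratio Q̄_A / Q̄_B = 484.27 / 285.19 = 1.698.

Q̄_A / Q̄_B ≈ 1.70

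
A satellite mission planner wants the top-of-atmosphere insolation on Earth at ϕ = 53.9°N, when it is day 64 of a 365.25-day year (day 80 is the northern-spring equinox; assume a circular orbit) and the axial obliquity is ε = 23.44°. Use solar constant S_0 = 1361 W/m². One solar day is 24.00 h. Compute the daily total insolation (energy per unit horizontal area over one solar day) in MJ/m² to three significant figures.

Solar longitude: L_s = 360° × (64 − 80)/365.25 = -15.770°, i.e. -15.770° + 360° = 344.230°.
sin δ = sin 23.44° × sin 344.230° = -0.10811, so δ = -6.206°.
cos h₀ = −tan(+53.9°) tan(-6.206°) = 0.1491, h₀ = 1.4211 rad.
Bracket: h₀ sin ϕ sin δ + cos ϕ cos δ sin h₀ = 1.4211×0.80799×-0.10811 + 0.58920×0.99414×0.98882 = -0.124136 + 0.579199 = 0.455063.
Q̄ = (S_0/π) × [bracket] = (1361/π) × 0.455063 = 197.14 W/m².
Daily total = Q̄ × 24.00 h × 3600 s/h = 197.14 × 24.00 × 3600 / 10⁶ = 17.03 MJ/m².

17.0 MJ/m²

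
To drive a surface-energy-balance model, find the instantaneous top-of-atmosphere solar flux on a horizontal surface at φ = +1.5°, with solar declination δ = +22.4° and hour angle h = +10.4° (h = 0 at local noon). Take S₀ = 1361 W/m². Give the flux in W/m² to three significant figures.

1.25e+03 W/m²

cos θ_z = sin φ sin δ + cos φ cos δ cos h = 0.009975 + 0.909045 = 0.919020.
Flux = S₀ · cos θ_z = 1361 × 0.919020 = 1251 W/m².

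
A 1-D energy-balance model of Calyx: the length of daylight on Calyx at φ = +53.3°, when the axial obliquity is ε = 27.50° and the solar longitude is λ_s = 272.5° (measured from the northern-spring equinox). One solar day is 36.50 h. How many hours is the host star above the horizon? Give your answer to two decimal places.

Solar declination: sin δ = sin ε · sin λ_s = sin 27.50° × sin 272.5° = -0.46131, so δ = -27.472°.
cos H₀ = −tan φ · tan δ = −tan(+53.3°) × tan(-27.472°) = 0.6975, so H₀ = 0.7988 rad = 45.77°.
Daylight = 2H₀/(2π) × 36.50 h = (0.7988/π) × 36.50 = 9.28 h.

9.28 h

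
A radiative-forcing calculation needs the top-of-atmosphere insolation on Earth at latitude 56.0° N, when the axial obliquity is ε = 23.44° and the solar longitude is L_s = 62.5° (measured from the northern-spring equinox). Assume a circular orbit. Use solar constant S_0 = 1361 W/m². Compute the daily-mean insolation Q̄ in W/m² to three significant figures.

Q̄ ≈ 462 W/m²

Solar declination: sin δ = sin ε · sin L_s = sin 23.44° × sin 62.5° = 0.35284, so δ = +20.661°.
cos h₀ = −tan(+56.0°) tan(+20.661°) = -0.5591, h₀ = 2.1641 rad.
Bracket: h₀ sin ϕ sin δ + cos ϕ cos δ sin h₀ = 2.1641×0.82904×0.35284 + 0.55919×0.93568×0.82912 = 0.633039 + 0.433815 = 1.066854.
Q̄ = (S_0/π) × [bracket] = (1361/π) × 1.066854 = 462.2 W/m².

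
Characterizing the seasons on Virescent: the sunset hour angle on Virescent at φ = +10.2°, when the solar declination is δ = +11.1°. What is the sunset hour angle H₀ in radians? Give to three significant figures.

H₀ = 1.61 rad

cos H₀ = −tan φ · tan δ = −tan(+10.2°) × tan(+11.100°) = -0.0353, so H₀ = 1.6061 rad = 92.02°.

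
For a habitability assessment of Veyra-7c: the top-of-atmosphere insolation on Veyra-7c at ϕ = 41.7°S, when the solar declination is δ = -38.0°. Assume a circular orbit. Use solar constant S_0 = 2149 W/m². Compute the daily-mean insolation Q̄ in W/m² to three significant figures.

cos h₀ = −tan(-41.7°) tan(-38.000°) = -0.6961, h₀ = 2.3407 rad.
Bracket: h₀ sin ϕ sin δ + cos ϕ cos δ sin h₀ = 2.3407×-0.66523×-0.61566 + 0.74664×0.78801×0.71794 = 0.958647 + 0.422407 = 1.381054.
Q̄ = (S_0/π) × [bracket] = (2149/π) × 1.381054 = 944.7 W/m².

Q̄ ≈ 945 W/m²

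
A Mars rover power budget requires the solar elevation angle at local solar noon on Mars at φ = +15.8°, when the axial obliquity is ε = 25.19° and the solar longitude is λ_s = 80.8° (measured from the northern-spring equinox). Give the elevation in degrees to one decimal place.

81.0°

Solar declination: sin δ = sin ε · sin λ_s = sin 25.19° × sin 80.8° = 0.42015, so δ = +24.844°.
At local noon the hour angle is zero, so the zenith angle equals |φ − δ| = |+15.8° − (+24.844°)| = 9.044°.
Elevation = 90° − 9.044° = 81.0°.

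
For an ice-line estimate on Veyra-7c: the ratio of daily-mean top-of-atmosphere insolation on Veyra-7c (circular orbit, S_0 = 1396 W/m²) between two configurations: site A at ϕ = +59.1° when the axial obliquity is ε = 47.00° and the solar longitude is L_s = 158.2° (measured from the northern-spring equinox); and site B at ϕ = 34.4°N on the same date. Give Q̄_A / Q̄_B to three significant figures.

— Configuration A (ϕ=+59.1°):
Solar declination: sin δ = sin ε · sin L_s = sin 47.00° × sin 158.2° = 0.27160, so δ = +15.760°.
cos h₀ = −tan(+59.1°) tan(+15.760°) = -0.4715, h₀ = 2.0618 rad.
Bracket: h₀ sin ϕ sin δ + cos ϕ cos δ sin h₀ = 2.0618×0.85806×0.27160 + 0.51354×0.96241×0.88185 = 0.480501 + 0.435842 = 0.916343.
Q̄ = (S_0/π) × [bracket] = (1396/π) × 0.916343 = 407.19 W/m².
— Configuration B (ϕ=+34.4°):
cos h₀ = −tan(+34.4°) tan(+15.760°) = -0.1932, h₀ = 1.7653 rad.
Bracket: h₀ sin ϕ sin δ + cos ϕ cos δ sin h₀ = 1.7653×0.56497×0.27160 + 0.82511×0.96241×0.98115 = 0.270878 + 0.779125 = 1.050003.
Q̄ = (S_0/π) × [bracket] = (1396/π) × 1.050003 = 466.58 W/m².
Ratio Q̄_A / Q̄_B = 407.19 / 466.58 = 0.8727.

Q̄_A / Q̄_B ≈ 0.873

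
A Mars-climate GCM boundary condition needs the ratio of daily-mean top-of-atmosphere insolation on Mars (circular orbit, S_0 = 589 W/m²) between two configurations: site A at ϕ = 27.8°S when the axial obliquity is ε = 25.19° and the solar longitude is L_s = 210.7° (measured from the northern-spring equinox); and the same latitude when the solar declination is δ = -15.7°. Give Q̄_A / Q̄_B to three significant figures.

Q̄_A / Q̄_B ≈ 0.971

— Configuration A (ϕ=-27.8°):
Solar declination: sin δ = sin ε · sin L_s = sin 25.19° × sin 210.7° = -0.21730, so δ = -12.550°.
cos h₀ = −tan(-27.8°) tan(-12.550°) = -0.1174, h₀ = 1.6884 rad.
Bracket: h₀ sin ϕ sin δ + cos ϕ cos δ sin h₀ = 1.6884×-0.46639×-0.21730 + 0.88458×0.97611×0.99309 = 0.171114 + 0.857481 = 1.028595.
Q̄ = (S_0/π) × [bracket] = (589/π) × 1.028595 = 192.85 W/m².
— Configuration B (ϕ=-27.8°):
cos h₀ = −tan(-27.8°) tan(-15.700°) = -0.1482, h₀ = 1.7195 rad.
Bracket: h₀ sin ϕ sin δ + cos ϕ cos δ sin h₀ = 1.7195×-0.46639×-0.27060 + 0.88458×0.96269×0.98896 = 0.217010 + 0.842175 = 1.059185.
Q̄ = (S_0/π) × [bracket] = (589/π) × 1.059185 = 198.58 W/m².
Ratio Q̄_A / Q̄_B = 192.85 / 198.58 = 0.9711.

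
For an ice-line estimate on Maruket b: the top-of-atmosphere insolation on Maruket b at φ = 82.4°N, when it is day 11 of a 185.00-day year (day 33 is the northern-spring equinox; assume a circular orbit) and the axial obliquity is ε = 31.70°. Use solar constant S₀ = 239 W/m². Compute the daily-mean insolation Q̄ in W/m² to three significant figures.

Solar longitude: λ_s = 360° × (11 − 33)/185.00 = -42.811°, i.e. -42.811° + 360° = 317.189°.
sin δ = sin 31.70° × sin 317.189° = -0.35710, so δ = -20.922°.
cos H₀ = −tan(+82.4°) tan(-20.922°) = 2.8653 ≥ 1 ⇒ polar night, H₀ = 0 and Q̄ = 0.

Q̄ ≈ 0.00 W/m²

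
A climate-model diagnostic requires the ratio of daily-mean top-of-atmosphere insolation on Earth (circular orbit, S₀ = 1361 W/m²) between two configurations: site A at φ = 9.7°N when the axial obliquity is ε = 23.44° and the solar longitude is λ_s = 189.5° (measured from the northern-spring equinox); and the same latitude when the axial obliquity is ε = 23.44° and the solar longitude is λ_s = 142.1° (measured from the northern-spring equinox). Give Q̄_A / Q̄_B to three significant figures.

Q̄_A / Q̄_B ≈ 0.946

— Configuration A (φ=+9.7°):
Solar declination: sin δ = sin ε · sin λ_s = sin 23.44° × sin 189.5° = -0.06565, so δ = -3.764°.
cos H₀ = −tan(+9.7°) tan(-3.764°) = 0.0112, H₀ = 1.5595 rad.
Bracket: H₀ sin φ sin δ + cos φ cos δ sin H₀ = 1.5595×0.16849×-0.06565 + 0.98570×0.99784×0.99994 = -0.017250 + 0.983512 = 0.966262.
Q̄ = (S₀/π) × [bracket] = (1361/π) × 0.966262 = 418.60 W/m².
— Configuration B (φ=+9.7°):
Solar declination: sin δ = sin ε · sin λ_s = sin 23.44° × sin 142.1° = 0.24436, so δ = +14.144°.
cos H₀ = −tan(+9.7°) tan(+14.144°) = -0.0431, H₀ = 1.6139 rad.
Bracket: H₀ sin φ sin δ + cos φ cos δ sin H₀ = 1.6139×0.16849×0.24436 + 0.98570×0.96969×0.99907 = 0.066448 + 0.954935 = 1.021383.
Q̄ = (S₀/π) × [bracket] = (1361/π) × 1.021383 = 442.48 W/m².
Ratio Q̄_A / Q̄_B = 418.60 / 442.48 = 0.9460.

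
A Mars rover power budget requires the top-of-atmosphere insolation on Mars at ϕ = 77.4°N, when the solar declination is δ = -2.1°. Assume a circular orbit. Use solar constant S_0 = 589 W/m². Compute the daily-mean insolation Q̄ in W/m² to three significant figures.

cos h₀ = −tan(+77.4°) tan(-2.100°) = 0.1640, h₀ = 1.4060 rad.
Bracket: h₀ sin ϕ sin δ + cos ϕ cos δ sin h₀ = 1.4060×0.97592×-0.03664 + 0.21814×0.99933×0.98645 = -0.050275 + 0.215040 = 0.164765.
Q̄ = (S_0/π) × [bracket] = (589/π) × 0.164765 = 30.89 W/m².

Q̄ ≈ 30.9 W/m²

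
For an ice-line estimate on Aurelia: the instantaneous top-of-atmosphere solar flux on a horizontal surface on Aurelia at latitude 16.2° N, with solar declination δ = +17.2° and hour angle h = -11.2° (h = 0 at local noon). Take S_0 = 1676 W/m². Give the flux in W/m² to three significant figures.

1.65e+03 W/m²

cos θ_z = sin ϕ sin δ + cos ϕ cos δ cos h = 0.082500 + 0.899877 = 0.982377.
Flux = S_0 · cos θ_z = 1676 × 0.982377 = 1646 W/m².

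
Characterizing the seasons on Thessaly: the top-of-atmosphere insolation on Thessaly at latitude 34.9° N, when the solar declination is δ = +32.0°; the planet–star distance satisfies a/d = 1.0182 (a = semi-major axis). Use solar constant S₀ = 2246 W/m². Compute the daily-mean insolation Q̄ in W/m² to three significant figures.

cos H₀ = −tan(+34.9°) tan(+32.000°) = -0.4359, H₀ = 2.0219 rad.
Bracket: H₀ sin φ sin δ + cos φ cos δ sin H₀ = 2.0219×0.57215×0.52992 + 0.82015×0.84805×0.89999 = 0.613027 + 0.625968 = 1.238995.
Inverse-square distance factor (a/d)² = 1.0182² = 1.036731.
Q̄ = (S₀/π) × 1.036731 × [bracket] = (2246/π) × 1.036731 × 1.238995 = 918.3 W/m².

Q̄ ≈ 918 W/m²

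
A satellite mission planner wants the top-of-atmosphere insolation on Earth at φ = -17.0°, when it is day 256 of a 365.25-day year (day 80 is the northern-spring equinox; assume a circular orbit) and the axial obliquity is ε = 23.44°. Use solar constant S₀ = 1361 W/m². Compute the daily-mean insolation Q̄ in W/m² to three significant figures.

Solar longitude: λ_s = 360° × (256 − 80)/365.25 = 173.470°.
sin δ = sin 23.44° × sin 173.470° = 0.04524, so δ = +2.593°.
cos H₀ = −tan(-17.0°) tan(+2.593°) = 0.0138, H₀ = 1.5570 rad.
Bracket: H₀ sin φ sin δ + cos φ cos δ sin H₀ = 1.5570×-0.29237×0.04524 + 0.95630×0.99898×0.99990 = -0.020594 + 0.955229 = 0.934635.
Q̄ = (S₀/π) × [bracket] = (1361/π) × 0.934635 = 404.9 W/m².

Q̄ ≈ 405 W/m²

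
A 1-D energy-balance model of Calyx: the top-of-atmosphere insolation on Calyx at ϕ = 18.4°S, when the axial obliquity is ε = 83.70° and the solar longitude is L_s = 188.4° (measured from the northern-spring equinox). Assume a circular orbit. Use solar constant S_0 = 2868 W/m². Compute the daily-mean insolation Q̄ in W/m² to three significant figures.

Q̄ ≈ 924 W/m²

Solar declination: sin δ = sin ε · sin L_s = sin 83.70° × sin 188.4° = -0.14520, so δ = -8.349°.
cos h₀ = −tan(-18.4°) tan(-8.349°) = -0.0488, h₀ = 1.6196 rad.
Bracket: h₀ sin ϕ sin δ + cos ϕ cos δ sin h₀ = 1.6196×-0.31565×-0.14520 + 0.94888×0.98940×0.99881 = 0.074230 + 0.937705 = 1.011935.
Q̄ = (S_0/π) × [bracket] = (2868/π) × 1.011935 = 923.8 W/m².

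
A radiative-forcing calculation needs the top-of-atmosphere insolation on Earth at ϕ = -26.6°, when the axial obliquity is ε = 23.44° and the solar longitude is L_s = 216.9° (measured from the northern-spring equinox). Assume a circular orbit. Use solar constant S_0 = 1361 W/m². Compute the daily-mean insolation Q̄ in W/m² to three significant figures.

Solar declination: sin δ = sin ε · sin L_s = sin 23.44° × sin 216.9° = -0.23884, so δ = -13.818°.
cos h₀ = −tan(-26.6°) tan(-13.818°) = -0.1232, h₀ = 1.6943 rad.
Bracket: h₀ sin ϕ sin δ + cos ϕ cos δ sin h₀ = 1.6943×-0.44776×-0.23884 + 0.89415×0.97106×0.99239 = 0.181194 + 0.861666 = 1.042860.
Q̄ = (S_0/π) × [bracket] = (1361/π) × 1.042860 = 451.8 W/m².

Q̄ ≈ 452 W/m²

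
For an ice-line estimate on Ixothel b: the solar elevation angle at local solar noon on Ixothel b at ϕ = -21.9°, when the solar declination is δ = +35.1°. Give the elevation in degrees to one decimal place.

33.0°

At local noon the hour angle is zero, so the zenith angle equals |ϕ − δ| = |-21.9° − (+35.100°)| = 57.000°.
Elevation = 90° − 57.000° = 33.0°.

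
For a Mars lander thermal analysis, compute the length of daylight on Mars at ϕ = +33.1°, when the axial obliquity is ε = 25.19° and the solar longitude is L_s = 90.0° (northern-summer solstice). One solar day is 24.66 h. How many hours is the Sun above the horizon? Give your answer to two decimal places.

14.78 h

Solar declination: sin δ = sin ε · sin L_s = sin 25.19° × sin 90.0° = 0.42562, so δ = +25.190°.
cos h₀ = −tan ϕ · tan δ = −tan(+33.1°) × tan(+25.190°) = -0.3066, so h₀ = 1.8824 rad = 107.86°.
Daylight = 2h₀/(2π) × 24.66 h = (1.8824/π) × 24.66 = 14.78 h.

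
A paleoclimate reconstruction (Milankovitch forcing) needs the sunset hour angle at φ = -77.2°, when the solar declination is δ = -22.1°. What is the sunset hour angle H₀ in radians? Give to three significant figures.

H₀ = 3.14 rad

Sunrise equation: cos H₀ = −tan φ · tan δ = -1.7873 ≤ −1, so the Sun never sets (polar day) and H₀ = π.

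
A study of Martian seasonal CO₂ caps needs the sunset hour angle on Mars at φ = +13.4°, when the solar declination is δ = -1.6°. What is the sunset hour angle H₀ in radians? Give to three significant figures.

cos H₀ = −tan φ · tan δ = −tan(+13.4°) × tan(-1.600°) = 0.0067, so H₀ = 1.5641 rad = 89.62°.

H₀ = 1.56 rad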